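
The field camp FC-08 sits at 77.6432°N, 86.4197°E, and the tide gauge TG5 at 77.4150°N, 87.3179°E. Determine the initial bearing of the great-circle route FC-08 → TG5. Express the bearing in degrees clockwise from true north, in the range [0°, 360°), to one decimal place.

Δλ = 0.8982°
y = sin Δλ · cos φ₂ = 0.003416
x = cos φ₁ sin φ₂ − sin φ₁ cos φ₂ cos Δλ = -0.003957
θ = atan2(y, x) = 139.1977° → 139.1977° (mod 360°)

139.2°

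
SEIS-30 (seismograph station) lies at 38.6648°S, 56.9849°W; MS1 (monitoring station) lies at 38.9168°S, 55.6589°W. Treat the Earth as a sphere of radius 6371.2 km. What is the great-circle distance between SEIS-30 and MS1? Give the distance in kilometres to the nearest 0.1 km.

118.3 km

Δφ = -0.2520°,  Δλ = 1.3260°
a = sin²(Δφ/2) + cos φ₁ cos φ₂ sin²(Δλ/2) = 0.000086
c = 2·arcsin(√a) = 0.018567 rad = 1.0638°
d = R·c = 6371.2 × 0.018567 = 118.3 km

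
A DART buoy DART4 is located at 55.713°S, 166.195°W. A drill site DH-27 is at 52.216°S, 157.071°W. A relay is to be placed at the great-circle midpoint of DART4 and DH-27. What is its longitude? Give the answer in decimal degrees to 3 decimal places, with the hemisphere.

161.441°W

Bx = cos φ₂ cos Δλ = 0.604934,  By = cos φ₂ sin Δλ = 0.097155
φₘ = atan2(sin φ₁ + sin φ₂, √((cos φ₁ + Bx)² + By²)) = -54.05080°
λₘ = λ₁ + atan2(By, cos φ₁ + Bx) = -161.44117°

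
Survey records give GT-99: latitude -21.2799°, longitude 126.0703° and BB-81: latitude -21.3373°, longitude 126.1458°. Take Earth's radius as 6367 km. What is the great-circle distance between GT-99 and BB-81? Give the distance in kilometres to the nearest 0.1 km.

10.1 km

Δφ = -0.0574°,  Δλ = 0.0755°
a = sin²(Δφ/2) + cos φ₁ cos φ₂ sin²(Δλ/2) = 0.000001
c = 2·arcsin(√a) = 0.001585 rad = 0.0908°
d = R·c = 6367 × 0.001585 = 10.1 km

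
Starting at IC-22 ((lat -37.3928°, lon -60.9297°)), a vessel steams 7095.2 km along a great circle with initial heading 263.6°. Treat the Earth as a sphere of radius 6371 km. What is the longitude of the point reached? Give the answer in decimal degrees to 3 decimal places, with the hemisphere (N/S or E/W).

132.919°W

δ = d/R = 7095.2/6371 = 1.113671 rad
φ₂ = arcsin(sin φ₁ cos δ + cos φ₁ sin δ cos θ)
   = arcsin(-0.60728·0.44137 + 0.79449·0.89733·-0.11147) = -20.33457°
λ₂ = λ₁ + atan2(sin θ sin δ cos φ₁, cos δ − sin φ₁ sin φ₂) = -132.91919°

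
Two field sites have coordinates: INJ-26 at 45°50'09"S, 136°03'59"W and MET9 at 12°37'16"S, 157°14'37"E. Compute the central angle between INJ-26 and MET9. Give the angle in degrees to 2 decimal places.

INJ-26: φ = -45.83583°, λ = -136.06639°
MET9: φ = -12.62111°, λ = +157.24361°
Δφ = 33.2147°,  Δλ = -66.6900°
a = sin²(Δφ/2) + cos φ₁ cos φ₂ sin²(Δλ/2) = 0.287112
c = 2·arcsin(√a) = 1.130978 rad = 64.8003°

64.80°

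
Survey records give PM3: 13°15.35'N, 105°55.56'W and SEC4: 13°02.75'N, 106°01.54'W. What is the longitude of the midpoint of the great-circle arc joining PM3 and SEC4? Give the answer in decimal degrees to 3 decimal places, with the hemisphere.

105.976°W

PM3: φ = +13.25583°, λ = -105.92600°
SEC4: φ = +13.04583°, λ = -106.02567°
Bx = cos φ₂ cos Δλ = 0.974188,  By = cos φ₂ sin Δλ = -0.001695
φₘ = atan2(sin φ₁ + sin φ₂, √((cos φ₁ + Bx)² + By²)) = 13.15084°
λₘ = λ₁ + atan2(By, cos φ₁ + Bx) = -105.97585°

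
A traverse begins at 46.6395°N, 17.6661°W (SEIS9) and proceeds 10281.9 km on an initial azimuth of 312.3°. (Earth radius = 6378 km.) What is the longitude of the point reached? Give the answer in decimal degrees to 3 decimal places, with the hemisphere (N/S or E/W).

δ = d/R = 10281.9/6378 = 1.612088 rad
φ₂ = arcsin(sin φ₁ cos δ + cos φ₁ sin δ cos θ)
   = arcsin(0.72705·-0.04128 + 0.68659·0.99915·0.67301) = 25.57388°
λ₂ = λ₁ + atan2(sin θ sin δ cos φ₁, cos δ − sin φ₁ sin φ₂) = -142.65487°

142.655°W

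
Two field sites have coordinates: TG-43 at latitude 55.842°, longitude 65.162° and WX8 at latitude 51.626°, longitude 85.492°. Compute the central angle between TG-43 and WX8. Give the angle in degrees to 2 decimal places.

12.69°

Δφ = -4.2160°,  Δλ = 20.3300°
a = sin²(Δφ/2) + cos φ₁ cos φ₂ sin²(Δλ/2) = 0.012209
c = 2·arcsin(√a) = 0.221445 rad = 12.6878°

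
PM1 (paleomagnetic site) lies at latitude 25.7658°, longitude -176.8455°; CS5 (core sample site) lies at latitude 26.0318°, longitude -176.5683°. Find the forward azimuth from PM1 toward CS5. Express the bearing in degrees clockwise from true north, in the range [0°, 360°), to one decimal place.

43.1°

Δλ = 0.2772°
y = sin Δλ · cos φ₂ = 0.004347
x = cos φ₁ sin φ₂ − sin φ₁ cos φ₂ cos Δλ = 0.004647
θ = atan2(y, x) = 43.0902° → 43.0902° (mod 360°)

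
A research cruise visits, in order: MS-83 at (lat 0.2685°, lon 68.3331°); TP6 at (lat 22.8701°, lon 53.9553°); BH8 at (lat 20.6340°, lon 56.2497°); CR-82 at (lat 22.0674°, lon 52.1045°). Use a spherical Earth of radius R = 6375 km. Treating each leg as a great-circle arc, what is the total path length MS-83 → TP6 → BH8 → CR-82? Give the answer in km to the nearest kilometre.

3759 km

MS-83→TP6: c = 0.463839 rad, d = 2956.98 km
TP6→BH8: c = 0.053909 rad, d = 343.67 km
BH8→CR-82: c = 0.071872 rad, d = 458.19 km
Total = 2956.98 + 343.67 + 458.19 = 3758.83 km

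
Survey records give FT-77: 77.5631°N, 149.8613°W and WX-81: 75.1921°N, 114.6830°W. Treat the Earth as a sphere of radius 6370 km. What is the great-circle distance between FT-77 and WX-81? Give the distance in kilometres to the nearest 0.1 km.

Δφ = -2.3710°,  Δλ = 35.1783°
a = sin²(Δφ/2) + cos φ₁ cos φ₂ sin²(Δλ/2) = 0.005454
c = 2·arcsin(√a) = 0.147843 rad = 8.4708°
d = R·c = 6370 × 0.147843 = 941.8 km

941.8 km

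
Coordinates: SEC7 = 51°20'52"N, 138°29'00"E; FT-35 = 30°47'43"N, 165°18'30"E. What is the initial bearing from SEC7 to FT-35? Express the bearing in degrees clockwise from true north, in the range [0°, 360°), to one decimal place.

SEC7: φ = +51.34778°, λ = +138.48333°
FT-35: φ = +30.79528°, λ = +165.30833°
Δλ = 26.8250°
y = sin Δλ · cos φ₂ = 0.387639
x = cos φ₁ sin φ₂ − sin φ₁ cos φ₂ cos Δλ = -0.278876
θ = atan2(y, x) = 125.7320° → 125.7320° (mod 360°)

125.7°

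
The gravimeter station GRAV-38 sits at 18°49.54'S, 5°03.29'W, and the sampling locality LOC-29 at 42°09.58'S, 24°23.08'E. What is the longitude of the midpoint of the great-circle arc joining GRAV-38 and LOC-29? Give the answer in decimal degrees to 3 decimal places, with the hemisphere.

GRAV-38: φ = -18.82567°, λ = -5.05483°
LOC-29: φ = -42.15967°, λ = +24.38467°
Bx = cos φ₂ cos Δλ = 0.645560,  By = cos φ₂ sin Δλ = 0.364341
φₘ = atan2(sin φ₁ + sin φ₂, √((cos φ₁ + Bx)² + By²)) = -31.32238°
λₘ = λ₁ + atan2(By, cos φ₁ + Bx) = 7.83523°

7.835°E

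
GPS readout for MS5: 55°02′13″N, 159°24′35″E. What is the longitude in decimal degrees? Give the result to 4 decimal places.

159.4097°E

159° + 24′/60 + 35″/3600 = 159 + 0.40000 + 0.00972 = 159.4097°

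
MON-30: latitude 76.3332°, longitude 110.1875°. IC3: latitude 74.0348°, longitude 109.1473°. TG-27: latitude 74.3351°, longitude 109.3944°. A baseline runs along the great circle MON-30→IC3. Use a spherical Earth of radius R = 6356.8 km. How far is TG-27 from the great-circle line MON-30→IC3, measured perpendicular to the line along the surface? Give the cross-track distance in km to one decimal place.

3.8 km

δ₁₃ = central angle MON-30→TG-27 = 0.035048 rad  (haversine)
θ₁₃ = bearing MON-30→TG-27 = 186.123°,  θ₁₂ = bearing MON-30→IC3 = 187.105°
dₓₜ = R·arcsin(sin δ₁₃ · sin(θ₁₃ − θ₁₂)) = 6356.8·arcsin(0.03504·sin(-0.982°)) = -3.819 km
|dₓₜ| = 3.819 km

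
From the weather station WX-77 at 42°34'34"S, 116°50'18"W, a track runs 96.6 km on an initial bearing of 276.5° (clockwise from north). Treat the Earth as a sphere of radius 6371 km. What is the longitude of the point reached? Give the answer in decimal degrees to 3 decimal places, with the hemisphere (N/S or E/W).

118.009°W

WX-77: φ = -42.57611°, λ = -116.83833°
δ = d/R = 96.6/6371 = 0.015162 rad
φ₂ = arcsin(sin φ₁ cos δ + cos φ₁ sin δ cos θ)
   = arcsin(-0.67657·0.99989 + 0.73638·0.01516·0.11320) = -42.47181°
λ₂ = λ₁ + atan2(sin θ sin δ cos φ₁, cos δ − sin φ₁ sin φ₂) = -118.00858°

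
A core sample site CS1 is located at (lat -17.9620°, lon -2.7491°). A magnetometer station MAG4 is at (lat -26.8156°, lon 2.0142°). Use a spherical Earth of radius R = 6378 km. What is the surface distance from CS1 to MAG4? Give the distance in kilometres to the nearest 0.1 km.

1100.4 km

Δφ = -8.8536°,  Δλ = 4.7633°
a = sin²(Δφ/2) + cos φ₁ cos φ₂ sin²(Δλ/2) = 0.007424
c = 2·arcsin(√a) = 0.172535 rad = 9.8855°
d = R·c = 6378 × 0.172535 = 1100.4 km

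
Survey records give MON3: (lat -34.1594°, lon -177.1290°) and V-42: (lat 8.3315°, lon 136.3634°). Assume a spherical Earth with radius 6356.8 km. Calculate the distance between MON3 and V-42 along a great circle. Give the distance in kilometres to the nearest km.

Δφ = 42.4909°,  Δλ = -46.5076°
a = sin²(Δφ/2) + cos φ₁ cos φ₂ sin²(Δλ/2) = 0.258926
c = 2·arcsin(√a) = 1.067692 rad = 61.1742°
d = R·c = 6356.8 × 1.067692 = 6787.1 km

6787 km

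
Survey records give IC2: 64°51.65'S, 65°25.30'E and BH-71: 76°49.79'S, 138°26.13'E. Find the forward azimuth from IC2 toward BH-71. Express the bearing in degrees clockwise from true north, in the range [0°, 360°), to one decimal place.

148.3°

IC2: φ = -64.86083°, λ = +65.42167°
BH-71: φ = -76.82983°, λ = +138.43550°
Δλ = 73.0138°
y = sin Δλ · cos φ₂ = 0.217904
x = cos φ₁ sin φ₂ − sin φ₁ cos φ₂ cos Δλ = -0.353387
θ = atan2(y, x) = 148.3413° → 148.3413° (mod 360°)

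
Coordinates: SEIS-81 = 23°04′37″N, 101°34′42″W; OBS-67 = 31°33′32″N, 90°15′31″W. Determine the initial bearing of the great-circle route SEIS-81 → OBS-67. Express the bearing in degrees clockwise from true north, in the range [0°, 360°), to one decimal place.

47.4°

SEIS-81: φ = +23.07694°, λ = -101.57833°
OBS-67: φ = +31.55889°, λ = -90.25861°
Δλ = 11.3197°
y = sin Δλ · cos φ₂ = 0.167254
x = cos φ₁ sin φ₂ − sin φ₁ cos φ₂ cos Δλ = 0.153995
θ = atan2(y, x) = 47.3634° → 47.3634° (mod 360°)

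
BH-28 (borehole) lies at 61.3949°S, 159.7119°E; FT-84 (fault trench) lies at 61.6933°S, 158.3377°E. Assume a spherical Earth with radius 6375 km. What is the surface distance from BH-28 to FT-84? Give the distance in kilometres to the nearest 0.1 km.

Δφ = -0.2984°,  Δλ = -1.3742°
a = sin²(Δφ/2) + cos φ₁ cos φ₂ sin²(Δλ/2) = 0.000039
c = 2·arcsin(√a) = 0.012559 rad = 0.7196°
d = R·c = 6375 × 0.012559 = 80.1 km

80.1 km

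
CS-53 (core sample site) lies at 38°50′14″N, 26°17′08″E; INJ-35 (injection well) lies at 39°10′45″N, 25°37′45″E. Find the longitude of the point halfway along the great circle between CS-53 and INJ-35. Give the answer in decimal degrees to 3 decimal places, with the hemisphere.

25.958°E

CS-53: φ = +38.83722°, λ = +26.28556°
INJ-35: φ = +39.17917°, λ = +25.62917°
Bx = cos φ₂ cos Δλ = 0.775123,  By = cos φ₂ sin Δλ = -0.008880
φₘ = atan2(sin φ₁ + sin φ₂, √((cos φ₁ + Bx)² + By²)) = 39.00865°
λₘ = λ₁ + atan2(By, cos φ₁ + Bx) = 25.95815°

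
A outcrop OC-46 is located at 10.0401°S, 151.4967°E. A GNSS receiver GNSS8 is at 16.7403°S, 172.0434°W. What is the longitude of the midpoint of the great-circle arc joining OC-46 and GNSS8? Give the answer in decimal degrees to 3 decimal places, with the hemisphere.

Bx = cos φ₂ cos Δλ = 0.770188,  By = cos φ₂ sin Δλ = 0.569075
φₘ = atan2(sin φ₁ + sin φ₂, √((cos φ₁ + Bx)² + By²)) = -14.07020°
λₘ = λ₁ + atan2(By, cos φ₁ + Bx) = 169.46369°

169.464°E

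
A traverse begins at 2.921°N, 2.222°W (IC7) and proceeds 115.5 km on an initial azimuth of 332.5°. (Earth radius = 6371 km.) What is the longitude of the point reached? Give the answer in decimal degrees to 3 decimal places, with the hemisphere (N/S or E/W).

δ = d/R = 115.5/6371 = 0.018129 rad
φ₂ = arcsin(sin φ₁ cos δ + cos φ₁ sin δ cos θ)
   = arcsin(0.05096·0.99984 + 0.99870·0.01813·0.88701) = 3.84224°
λ₂ = λ₁ + atan2(sin θ sin δ cos φ₁, cos δ − sin φ₁ sin φ₂) = -2.70269°

2.703°W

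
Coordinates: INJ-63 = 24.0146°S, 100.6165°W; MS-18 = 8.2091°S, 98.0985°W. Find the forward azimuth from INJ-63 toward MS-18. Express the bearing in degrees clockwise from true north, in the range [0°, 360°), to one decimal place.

Δλ = 2.5180°
y = sin Δλ · cos φ₂ = 0.043483
x = cos φ₁ sin φ₂ − sin φ₁ cos φ₂ cos Δλ = 0.271984
θ = atan2(y, x) = 9.0832° → 9.0832° (mod 360°)

9.1°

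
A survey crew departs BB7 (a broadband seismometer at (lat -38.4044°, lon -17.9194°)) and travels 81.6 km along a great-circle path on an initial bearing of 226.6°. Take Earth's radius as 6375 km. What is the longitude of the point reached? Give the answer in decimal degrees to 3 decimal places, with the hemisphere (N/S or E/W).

δ = d/R = 81.6/6375 = 0.012800 rad
φ₂ = arcsin(sin φ₁ cos δ + cos φ₁ sin δ cos θ)
   = arcsin(-0.62121·0.99992 + 0.78365·0.01280·-0.68709) = -38.90632°
λ₂ = λ₁ + atan2(sin θ sin δ cos φ₁, cos δ − sin φ₁ sin φ₂) = -18.60415°

18.604°W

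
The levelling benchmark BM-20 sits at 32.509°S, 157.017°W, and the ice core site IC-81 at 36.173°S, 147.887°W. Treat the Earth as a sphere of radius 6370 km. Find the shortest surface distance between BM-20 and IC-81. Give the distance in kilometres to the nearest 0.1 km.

931.3 km

Δφ = -3.6640°,  Δλ = 9.1300°
a = sin²(Δφ/2) + cos φ₁ cos φ₂ sin²(Δλ/2) = 0.005334
c = 2·arcsin(√a) = 0.146202 rad = 8.3768°
d = R·c = 6370 × 0.146202 = 931.3 km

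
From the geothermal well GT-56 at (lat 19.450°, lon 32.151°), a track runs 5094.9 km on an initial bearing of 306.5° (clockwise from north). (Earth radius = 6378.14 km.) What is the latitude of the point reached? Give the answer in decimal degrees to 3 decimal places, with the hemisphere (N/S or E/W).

δ = d/R = 5094.9/6378.14 = 0.798807 rad
φ₂ = arcsin(sin φ₁ cos δ + cos φ₁ sin δ cos θ)
   = arcsin(0.33298·0.69756 + 0.94293·0.71652·0.59482) = 39.35768°
λ₂ = λ₁ + atan2(sin θ sin δ cos φ₁, cos δ − sin φ₁ sin φ₂) = -16.00223°

39.358°N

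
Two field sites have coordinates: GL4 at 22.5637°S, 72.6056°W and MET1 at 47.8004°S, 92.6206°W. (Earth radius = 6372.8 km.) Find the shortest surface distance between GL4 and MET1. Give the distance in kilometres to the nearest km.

Δφ = -25.2367°,  Δλ = -20.0150°
a = sin²(Δφ/2) + cos φ₁ cos φ₂ sin²(Δλ/2) = 0.066455
c = 2·arcsin(√a) = 0.521466 rad = 29.8778°
d = R·c = 6372.8 × 0.521466 = 3323.2 km

3323 km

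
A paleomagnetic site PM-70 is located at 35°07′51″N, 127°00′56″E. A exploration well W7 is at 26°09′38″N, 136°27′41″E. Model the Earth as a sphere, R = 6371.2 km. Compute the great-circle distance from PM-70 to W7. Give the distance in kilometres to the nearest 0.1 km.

1344.5 km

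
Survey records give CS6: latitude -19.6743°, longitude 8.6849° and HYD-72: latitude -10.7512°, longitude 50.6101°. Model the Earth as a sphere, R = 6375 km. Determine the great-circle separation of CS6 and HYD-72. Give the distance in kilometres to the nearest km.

Δφ = 8.9231°,  Δλ = 41.9252°
a = sin²(Δφ/2) + cos φ₁ cos φ₂ sin²(Δλ/2) = 0.124455
c = 2·arcsin(√a) = 0.721085 rad = 41.3151°
d = R·c = 6375 × 0.721085 = 4596.9 km

4597 km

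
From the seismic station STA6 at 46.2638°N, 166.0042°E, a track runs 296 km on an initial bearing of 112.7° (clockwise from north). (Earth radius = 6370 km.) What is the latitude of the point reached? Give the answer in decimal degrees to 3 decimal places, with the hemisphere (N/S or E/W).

δ = d/R = 296/6370 = 0.046468 rad
φ₂ = arcsin(sin φ₁ cos δ + cos φ₁ sin δ cos θ)
   = arcsin(0.72253·0.99892 + 0.69134·0.04645·-0.38591) = 45.18269°
λ₂ = λ₁ + atan2(sin θ sin δ cos φ₁, cos δ − sin φ₁ sin φ₂) = 169.48978°

45.183°N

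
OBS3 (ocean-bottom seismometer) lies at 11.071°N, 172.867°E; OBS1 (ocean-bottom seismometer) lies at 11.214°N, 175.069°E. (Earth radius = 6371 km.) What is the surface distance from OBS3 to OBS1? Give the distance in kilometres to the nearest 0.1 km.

Δφ = 0.1430°,  Δλ = 2.2020°
a = sin²(Δφ/2) + cos φ₁ cos φ₂ sin²(Δλ/2) = 0.000357
c = 2·arcsin(√a) = 0.037790 rad = 2.1652°
d = R·c = 6371 × 0.037790 = 240.8 km

240.8 km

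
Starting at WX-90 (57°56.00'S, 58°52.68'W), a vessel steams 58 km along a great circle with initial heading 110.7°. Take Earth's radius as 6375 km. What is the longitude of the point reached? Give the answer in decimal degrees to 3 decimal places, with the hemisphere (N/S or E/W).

WX-90: φ = -57.93333°, λ = -58.87800°
δ = d/R = 58/6375 = 0.009098 rad
φ₂ = arcsin(sin φ₁ cos δ + cos φ₁ sin δ cos θ)
   = arcsin(-0.84743·0.99996 + 0.53091·0.00910·-0.35347) = -58.11426°
λ₂ = λ₁ + atan2(sin θ sin δ cos φ₁, cos δ − sin φ₁ sin φ₂) = -57.95483°

57.955°W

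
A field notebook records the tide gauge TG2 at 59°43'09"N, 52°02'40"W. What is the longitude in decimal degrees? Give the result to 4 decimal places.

52.0444°W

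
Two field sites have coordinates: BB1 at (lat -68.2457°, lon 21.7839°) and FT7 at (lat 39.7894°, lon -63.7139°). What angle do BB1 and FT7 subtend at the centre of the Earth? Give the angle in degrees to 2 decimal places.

124.89°

Δφ = 108.0351°,  Δλ = -85.4978°
a = sin²(Δφ/2) + cos φ₁ cos φ₂ sin²(Δλ/2) = 0.786017
c = 2·arcsin(√a) = 2.179781 rad = 124.8922°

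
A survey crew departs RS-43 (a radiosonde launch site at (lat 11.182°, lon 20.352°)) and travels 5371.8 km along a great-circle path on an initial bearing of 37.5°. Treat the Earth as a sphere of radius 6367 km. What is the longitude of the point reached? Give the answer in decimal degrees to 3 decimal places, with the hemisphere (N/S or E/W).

60.607°E

δ = d/R = 5371.8/6367 = 0.843694 rad
φ₂ = arcsin(sin φ₁ cos δ + cos φ₁ sin δ cos θ)
   = arcsin(0.19393·0.66471 + 0.98102·0.74710·0.79335) = 45.26497°
λ₂ = λ₁ + atan2(sin θ sin δ cos φ₁, cos δ − sin φ₁ sin φ₂) = 60.60702°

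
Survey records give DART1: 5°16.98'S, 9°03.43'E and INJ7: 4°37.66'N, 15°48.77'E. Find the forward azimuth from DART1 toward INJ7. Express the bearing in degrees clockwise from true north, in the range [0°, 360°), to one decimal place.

34.4°

DART1: φ = -5.28300°, λ = +9.05717°
INJ7: φ = +4.62767°, λ = +15.81283°
Δλ = 6.7557°
y = sin Δλ · cos φ₂ = 0.117252
x = cos φ₁ sin φ₂ − sin φ₁ cos φ₂ cos Δλ = 0.171475
θ = atan2(y, x) = 34.3637° → 34.3637° (mod 360°)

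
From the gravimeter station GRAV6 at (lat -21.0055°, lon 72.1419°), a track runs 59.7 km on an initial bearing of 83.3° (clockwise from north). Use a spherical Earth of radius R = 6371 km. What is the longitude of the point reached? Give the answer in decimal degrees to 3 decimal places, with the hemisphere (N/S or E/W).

δ = d/R = 59.7/6371 = 0.009371 rad
φ₂ = arcsin(sin φ₁ cos δ + cos φ₁ sin δ cos θ)
   = arcsin(-0.35846·0.99996 + 0.93355·0.00937·0.11667) = -20.94191°
λ₂ = λ₁ + atan2(sin θ sin δ cos φ₁, cos δ − sin φ₁ sin φ₂) = 72.71284°

72.713°E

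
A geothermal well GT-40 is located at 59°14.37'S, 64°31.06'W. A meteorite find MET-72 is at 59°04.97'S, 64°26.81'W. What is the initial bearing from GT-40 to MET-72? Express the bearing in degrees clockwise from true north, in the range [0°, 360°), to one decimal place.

GT-40: φ = -59.23950°, λ = -64.51767°
MET-72: φ = -59.08283°, λ = -64.44683°
Δλ = 0.0708°
y = sin Δλ · cos φ₂ = 0.000635
x = cos φ₁ sin φ₂ − sin φ₁ cos φ₂ cos Δλ = 0.002734
θ = atan2(y, x) = 13.0796° → 13.0796° (mod 360°)

13.1°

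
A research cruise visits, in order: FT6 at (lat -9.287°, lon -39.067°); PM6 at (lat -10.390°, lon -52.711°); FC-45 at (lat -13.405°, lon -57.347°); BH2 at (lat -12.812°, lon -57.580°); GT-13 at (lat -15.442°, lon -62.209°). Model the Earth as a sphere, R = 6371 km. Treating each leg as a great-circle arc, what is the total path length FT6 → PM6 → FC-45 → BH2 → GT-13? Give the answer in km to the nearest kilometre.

2754 km

FT6→PM6: c = 0.235399 rad, d = 1499.73 km
PM6→FC-45: c = 0.095058 rad, d = 605.61 km
FC-45→BH2: c = 0.011082 rad, d = 70.60 km
BH2→GT-13: c = 0.090796 rad, d = 578.46 km
Total = 1499.73 + 605.61 + 70.60 + 578.46 = 2754.40 km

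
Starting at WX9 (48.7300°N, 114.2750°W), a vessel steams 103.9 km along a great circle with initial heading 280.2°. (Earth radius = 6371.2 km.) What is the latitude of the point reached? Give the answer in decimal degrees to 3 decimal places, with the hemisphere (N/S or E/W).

48.887°N

δ = d/R = 103.9/6371.2 = 0.016308 rad
φ₂ = arcsin(sin φ₁ cos δ + cos φ₁ sin δ cos θ)
   = arcsin(0.75161·0.99987 + 0.65961·0.01631·0.17708) = 48.88702°
λ₂ = λ₁ + atan2(sin θ sin δ cos φ₁, cos δ − sin φ₁ sin φ₂) = -115.67361°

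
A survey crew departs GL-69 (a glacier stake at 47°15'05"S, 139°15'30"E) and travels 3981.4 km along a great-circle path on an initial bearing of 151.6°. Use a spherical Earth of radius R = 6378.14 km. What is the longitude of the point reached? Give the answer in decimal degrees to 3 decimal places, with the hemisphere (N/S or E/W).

GL-69: φ = -47.25139°, λ = +139.25833°
δ = d/R = 3981.4/6378.14 = 0.624226 rad
φ₂ = arcsin(sin φ₁ cos δ + cos φ₁ sin δ cos θ)
   = arcsin(-0.73434·0.81142 + 0.67878·0.58447·-0.87965) = -70.88012°
λ₂ = λ₁ + atan2(sin θ sin δ cos φ₁, cos δ − sin φ₁ sin φ₂) = -162.67124°

162.671°W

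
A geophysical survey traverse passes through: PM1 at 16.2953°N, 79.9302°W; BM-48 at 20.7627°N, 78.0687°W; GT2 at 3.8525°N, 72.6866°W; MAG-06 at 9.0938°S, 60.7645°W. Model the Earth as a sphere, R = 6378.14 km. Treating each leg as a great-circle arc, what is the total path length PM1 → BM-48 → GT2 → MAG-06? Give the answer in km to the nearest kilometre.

PM1→BM-48: c = 0.083832 rad, d = 534.69 km
BM-48→GT2: c = 0.308965 rad, d = 1970.62 km
GT2→MAG-06: c = 0.306720 rad, d = 1956.30 km
Total = 534.69 + 1970.62 + 1956.30 = 4461.61 km

4462 km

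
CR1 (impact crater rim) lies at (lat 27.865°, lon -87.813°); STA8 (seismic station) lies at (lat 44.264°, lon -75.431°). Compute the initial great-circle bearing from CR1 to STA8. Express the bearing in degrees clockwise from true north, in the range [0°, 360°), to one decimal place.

27.9°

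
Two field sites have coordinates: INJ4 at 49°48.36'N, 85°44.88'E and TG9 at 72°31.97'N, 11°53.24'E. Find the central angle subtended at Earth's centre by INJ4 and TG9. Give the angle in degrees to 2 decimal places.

38.51°

INJ4: φ = +49.80600°, λ = +85.74800°
TG9: φ = +72.53283°, λ = +11.88733°
Δφ = 22.7268°,  Δλ = -73.8607°
a = sin²(Δφ/2) + cos φ₁ cos φ₂ sin²(Δλ/2) = 0.108755
c = 2·arcsin(√a) = 0.672143 rad = 38.5109°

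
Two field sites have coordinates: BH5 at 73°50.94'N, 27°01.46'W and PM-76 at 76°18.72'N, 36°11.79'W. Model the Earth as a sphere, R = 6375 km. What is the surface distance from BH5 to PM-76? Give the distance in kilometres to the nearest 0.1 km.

378.9 km

BH5: φ = +73.84900°, λ = -27.02433°
PM-76: φ = +76.31200°, λ = -36.19650°
Δφ = 2.4630°,  Δλ = -9.1722°
a = sin²(Δφ/2) + cos φ₁ cos φ₂ sin²(Δλ/2) = 0.000883
c = 2·arcsin(√a) = 0.059430 rad = 3.4051°
d = R·c = 6375 × 0.059430 = 378.9 km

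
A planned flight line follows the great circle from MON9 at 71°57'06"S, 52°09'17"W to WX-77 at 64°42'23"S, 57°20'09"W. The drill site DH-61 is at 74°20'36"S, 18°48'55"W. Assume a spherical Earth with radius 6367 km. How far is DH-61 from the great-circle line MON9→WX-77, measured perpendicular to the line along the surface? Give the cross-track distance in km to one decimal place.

MON9: φ = -71.95167°, λ = -52.15472°
WX-77: φ = -64.70639°, λ = -57.33583°
DH-61: φ = -74.34333°, λ = -18.81528°
δ₁₃ = central angle MON9→DH-61 = 0.171271 rad  (haversine)
θ₁₃ = bearing MON9→DH-61 = 119.512°,  θ₁₂ = bearing MON9→WX-77 = 342.776°
dₓₜ = R·arcsin(sin δ₁₃ · sin(θ₁₃ − θ₁₂)) = 6367·arcsin(0.17044·sin(-223.264°)) = 745.425 km
|dₓₜ| = 745.425 km

745.4 km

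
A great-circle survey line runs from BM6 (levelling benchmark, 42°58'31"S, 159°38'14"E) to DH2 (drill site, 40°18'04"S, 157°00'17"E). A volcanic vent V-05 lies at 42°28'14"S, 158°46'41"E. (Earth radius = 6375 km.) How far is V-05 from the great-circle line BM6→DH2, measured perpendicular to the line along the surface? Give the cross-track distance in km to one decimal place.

22.4 km

BM6: φ = -42.97528°, λ = +159.63722°
DH2: φ = -40.30111°, λ = +157.00472°
V-05: φ = -42.47056°, λ = +158.77806°
δ₁₃ = central angle BM6→V-05 = 0.014105 rad  (haversine)
θ₁₃ = bearing BM6→V-05 = 308.355°,  θ₁₂ = bearing BM6→DH2 = 322.776°
dₓₜ = R·arcsin(sin δ₁₃ · sin(θ₁₃ − θ₁₂)) = 6375·arcsin(0.01410·sin(-14.420°)) = -22.392 km
|dₓₜ| = 22.392 km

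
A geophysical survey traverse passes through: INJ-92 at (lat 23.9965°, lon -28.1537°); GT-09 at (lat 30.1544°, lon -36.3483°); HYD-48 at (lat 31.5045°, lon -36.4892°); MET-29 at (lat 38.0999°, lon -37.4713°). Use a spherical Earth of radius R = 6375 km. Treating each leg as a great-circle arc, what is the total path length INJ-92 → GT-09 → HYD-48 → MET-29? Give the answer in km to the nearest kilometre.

1952 km

INJ-92→GT-09: c = 0.166538 rad, d = 1061.68 km
GT-09→HYD-48: c = 0.023658 rad, d = 150.82 km
HYD-48→MET-29: c = 0.115966 rad, d = 739.29 km
Total = 1061.68 + 150.82 + 739.29 = 1951.79 km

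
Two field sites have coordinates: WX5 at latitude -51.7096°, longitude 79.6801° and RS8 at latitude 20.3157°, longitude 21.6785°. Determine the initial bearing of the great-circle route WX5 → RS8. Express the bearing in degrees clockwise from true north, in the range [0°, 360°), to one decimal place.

307.3°

Δλ = -58.0016°
y = sin Δλ · cos φ₂ = -0.795308
x = cos φ₁ sin φ₂ − sin φ₁ cos φ₂ cos Δλ = 0.605170
θ = atan2(y, x) = -52.7316° → 307.2684° (mod 360°)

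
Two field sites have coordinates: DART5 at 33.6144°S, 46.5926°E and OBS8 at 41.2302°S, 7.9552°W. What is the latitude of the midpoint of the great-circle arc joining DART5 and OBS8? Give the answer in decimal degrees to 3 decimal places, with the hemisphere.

Bx = cos φ₂ cos Δλ = 0.436217,  By = cos φ₂ sin Δλ = -0.612634
φₘ = atan2(sin φ₁ + sin φ₂, √((cos φ₁ + Bx)² + By²)) = -40.71482°
λₘ = λ₁ + atan2(By, cos φ₁ + Bx) = 20.82277°

40.715°S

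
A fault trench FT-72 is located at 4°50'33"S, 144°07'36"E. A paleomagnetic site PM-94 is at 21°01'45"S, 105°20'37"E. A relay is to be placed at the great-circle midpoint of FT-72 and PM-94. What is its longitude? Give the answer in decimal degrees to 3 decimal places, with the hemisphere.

FT-72: φ = -4.84250°, λ = +144.12667°
PM-94: φ = -21.02917°, λ = +105.34361°
Bx = cos φ₂ cos Δλ = 0.727605,  By = cos φ₂ sin Δλ = -0.584656
φₘ = atan2(sin φ₁ + sin φ₂, √((cos φ₁ + Bx)² + By²)) = -13.68445°
λₘ = λ₁ + atan2(By, cos φ₁ + Bx) = 125.39383°

125.394°E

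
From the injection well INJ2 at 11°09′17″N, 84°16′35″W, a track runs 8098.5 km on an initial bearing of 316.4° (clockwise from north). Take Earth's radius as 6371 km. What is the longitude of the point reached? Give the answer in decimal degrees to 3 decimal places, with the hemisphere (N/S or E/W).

160.977°W

INJ2: φ = +11.15472°, λ = -84.27639°
δ = d/R = 8098.5/6371 = 1.271151 rad
φ₂ = arcsin(sin φ₁ cos δ + cos φ₁ sin δ cos θ)
   = arcsin(0.19346·0.29518 + 0.98111·0.95544·0.72417) = 47.38653°
λ₂ = λ₁ + atan2(sin θ sin δ cos φ₁, cos δ − sin φ₁ sin φ₂) = -160.97679°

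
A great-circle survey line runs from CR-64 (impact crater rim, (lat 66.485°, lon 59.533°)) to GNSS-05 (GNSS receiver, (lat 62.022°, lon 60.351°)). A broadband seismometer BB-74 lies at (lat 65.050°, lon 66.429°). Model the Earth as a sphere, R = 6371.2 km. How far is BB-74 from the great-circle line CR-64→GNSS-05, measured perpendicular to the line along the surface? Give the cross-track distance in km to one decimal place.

309.5 km

δ₁₃ = central angle CR-64→BB-74 = 0.055346 rad  (haversine)
θ₁₃ = bearing CR-64→BB-74 = 113.711°,  θ₁₂ = bearing CR-64→GNSS-05 = 175.078°
dₓₜ = R·arcsin(sin δ₁₃ · sin(θ₁₃ − θ₁₂)) = 6371.2·arcsin(0.05532·sin(-61.367°)) = -309.459 km
|dₓₜ| = 309.459 km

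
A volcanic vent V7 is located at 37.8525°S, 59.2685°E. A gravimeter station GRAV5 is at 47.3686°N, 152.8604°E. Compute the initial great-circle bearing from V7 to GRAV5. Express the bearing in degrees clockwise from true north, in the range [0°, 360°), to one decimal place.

50.6°

Δλ = 93.5919°
y = sin Δλ · cos φ₂ = 0.675949
x = cos φ₁ sin φ₂ − sin φ₁ cos φ₂ cos Δλ = 0.554887
θ = atan2(y, x) = 50.6174° → 50.6174° (mod 360°)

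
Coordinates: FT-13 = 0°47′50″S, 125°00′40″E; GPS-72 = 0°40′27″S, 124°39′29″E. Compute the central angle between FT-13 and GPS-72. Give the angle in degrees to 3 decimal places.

FT-13: φ = -0.79722°, λ = +125.01111°
GPS-72: φ = -0.67417°, λ = +124.65806°
Δφ = 0.1231°,  Δλ = -0.3531°
a = sin²(Δφ/2) + cos φ₁ cos φ₂ sin²(Δλ/2) = 0.000011
c = 2·arcsin(√a) = 0.006525 rad = 0.3739°

0.374°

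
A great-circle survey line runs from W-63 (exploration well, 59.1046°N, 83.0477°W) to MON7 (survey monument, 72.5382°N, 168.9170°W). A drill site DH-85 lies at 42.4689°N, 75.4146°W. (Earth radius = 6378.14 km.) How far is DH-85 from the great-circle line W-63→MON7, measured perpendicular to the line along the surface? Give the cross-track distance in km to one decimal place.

432.5 km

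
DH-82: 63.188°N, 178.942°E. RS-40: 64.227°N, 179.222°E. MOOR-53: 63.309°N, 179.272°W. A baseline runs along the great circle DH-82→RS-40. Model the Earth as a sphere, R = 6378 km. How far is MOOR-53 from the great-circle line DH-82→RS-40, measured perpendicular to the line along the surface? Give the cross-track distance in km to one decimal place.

87.0 km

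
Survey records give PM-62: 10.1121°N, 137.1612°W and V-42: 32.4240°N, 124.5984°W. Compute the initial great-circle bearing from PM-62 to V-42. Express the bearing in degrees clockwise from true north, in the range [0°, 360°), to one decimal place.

25.6°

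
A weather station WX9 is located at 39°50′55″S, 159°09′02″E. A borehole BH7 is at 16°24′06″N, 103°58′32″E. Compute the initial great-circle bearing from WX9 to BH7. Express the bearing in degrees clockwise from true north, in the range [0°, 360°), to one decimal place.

WX9: φ = -39.84861°, λ = +159.15056°
BH7: φ = +16.40167°, λ = +103.97556°
Δλ = -55.1750°
y = sin Δλ · cos φ₂ = -0.787494
x = cos φ₁ sin φ₂ − sin φ₁ cos φ₂ cos Δλ = 0.567816
θ = atan2(y, x) = -54.2068° → 305.7932° (mod 360°)

305.8°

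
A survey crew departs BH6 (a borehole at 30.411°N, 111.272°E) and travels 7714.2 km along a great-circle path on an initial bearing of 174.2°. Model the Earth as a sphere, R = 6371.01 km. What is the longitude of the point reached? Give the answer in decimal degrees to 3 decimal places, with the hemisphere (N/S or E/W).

δ = d/R = 7714.2/6371.01 = 1.210828 rad
φ₂ = arcsin(sin φ₁ cos δ + cos φ₁ sin δ cos θ)
   = arcsin(0.50620·0.35224 + 0.86242·0.93591·-0.99488) = -38.66053°
λ₂ = λ₁ + atan2(sin θ sin δ cos φ₁, cos δ − sin φ₁ sin φ₂) = 118.22886°

118.229°E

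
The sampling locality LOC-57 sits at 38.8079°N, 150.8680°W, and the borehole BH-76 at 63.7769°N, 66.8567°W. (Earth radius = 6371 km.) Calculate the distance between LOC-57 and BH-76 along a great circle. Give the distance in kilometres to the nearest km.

5923 km

Δφ = 24.9690°,  Δλ = 84.0113°
a = sin²(Δφ/2) + cos φ₁ cos φ₂ sin²(Δλ/2) = 0.200933
c = 2·arcsin(√a) = 0.929625 rad = 53.2636°
d = R·c = 6371 × 0.929625 = 5922.6 km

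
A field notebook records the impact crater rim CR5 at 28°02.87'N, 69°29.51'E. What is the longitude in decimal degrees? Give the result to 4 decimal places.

69.4918°E

69° + 29.51′/60 = 69 + 0.49183 = 69.4918°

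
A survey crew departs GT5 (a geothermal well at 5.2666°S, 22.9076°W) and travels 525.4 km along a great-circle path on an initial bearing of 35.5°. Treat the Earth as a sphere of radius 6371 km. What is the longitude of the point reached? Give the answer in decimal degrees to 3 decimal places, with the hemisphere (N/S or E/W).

δ = d/R = 525.4/6371 = 0.082467 rad
φ₂ = arcsin(sin φ₁ cos δ + cos φ₁ sin δ cos θ)
   = arcsin(-0.09179·0.99660 + 0.99578·0.08237·0.81412) = -1.41531°
λ₂ = λ₁ + atan2(sin θ sin δ cos φ₁, cos δ − sin φ₁ sin φ₂) = -20.16498°

20.165°W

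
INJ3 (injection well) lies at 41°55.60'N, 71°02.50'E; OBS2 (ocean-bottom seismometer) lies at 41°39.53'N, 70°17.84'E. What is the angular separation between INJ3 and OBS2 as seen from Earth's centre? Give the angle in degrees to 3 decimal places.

INJ3: φ = +41.92667°, λ = +71.04167°
OBS2: φ = +41.65883°, λ = +70.29733°
Δφ = -0.2678°,  Δλ = -0.7443°
a = sin²(Δφ/2) + cos φ₁ cos φ₂ sin²(Δλ/2) = 0.000029
c = 2·arcsin(√a) = 0.010755 rad = 0.6162°

0.616°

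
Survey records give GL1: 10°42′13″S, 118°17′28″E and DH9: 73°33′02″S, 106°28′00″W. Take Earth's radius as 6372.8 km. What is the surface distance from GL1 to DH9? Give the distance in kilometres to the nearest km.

GL1: φ = -10.70361°, λ = +118.29111°
DH9: φ = -73.55056°, λ = -106.46667°
Δφ = -62.8469°,  Δλ = 135.2422°
a = sin²(Δφ/2) + cos φ₁ cos φ₂ sin²(Δλ/2) = 0.509725
c = 2·arcsin(√a) = 1.590248 rad = 91.1145°
d = R·c = 6372.8 × 1.590248 = 10134.3 km

10134 km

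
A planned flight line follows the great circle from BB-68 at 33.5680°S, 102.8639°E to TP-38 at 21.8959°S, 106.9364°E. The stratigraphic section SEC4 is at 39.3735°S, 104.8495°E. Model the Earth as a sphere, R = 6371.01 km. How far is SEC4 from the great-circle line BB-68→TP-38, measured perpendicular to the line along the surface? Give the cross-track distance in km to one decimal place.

δ₁₃ = central angle BB-68→SEC4 = 0.105079 rad  (haversine)
θ₁₃ = bearing BB-68→SEC4 = 165.205°,  θ₁₂ = bearing BB-68→TP-38 = 18.150°
dₓₜ = R·arcsin(sin δ₁₃ · sin(θ₁₃ − θ₁₂)) = 6371.01·arcsin(0.10489·sin(147.055°)) = 363.603 km
|dₓₜ| = 363.603 km

363.6 km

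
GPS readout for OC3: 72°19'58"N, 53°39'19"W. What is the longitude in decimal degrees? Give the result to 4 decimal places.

53.6553°W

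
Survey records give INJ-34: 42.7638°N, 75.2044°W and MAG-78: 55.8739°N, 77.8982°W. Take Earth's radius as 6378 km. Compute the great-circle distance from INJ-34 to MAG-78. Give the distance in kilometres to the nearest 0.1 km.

Δφ = 13.1101°,  Δλ = -2.6938°
a = sin²(Δφ/2) + cos φ₁ cos φ₂ sin²(Δλ/2) = 0.013260
c = 2·arcsin(√a) = 0.230812 rad = 13.2246°
d = R·c = 6378 × 0.230812 = 1472.1 km

1472.1 km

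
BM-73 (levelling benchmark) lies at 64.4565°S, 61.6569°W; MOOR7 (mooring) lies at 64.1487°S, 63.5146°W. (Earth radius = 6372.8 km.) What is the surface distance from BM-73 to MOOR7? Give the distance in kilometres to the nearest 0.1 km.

Δφ = 0.3078°,  Δλ = -1.8577°
a = sin²(Δφ/2) + cos φ₁ cos φ₂ sin²(Δλ/2) = 0.000057
c = 2·arcsin(√a) = 0.015050 rad = 0.8623°
d = R·c = 6372.8 × 0.015050 = 95.9 km

95.9 km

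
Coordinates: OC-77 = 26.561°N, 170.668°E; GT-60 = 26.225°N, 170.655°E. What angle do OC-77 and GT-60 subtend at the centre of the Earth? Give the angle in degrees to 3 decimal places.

0.336°

Δφ = -0.3360°,  Δλ = -0.0130°
a = sin²(Δφ/2) + cos φ₁ cos φ₂ sin²(Δλ/2) = 0.000009
c = 2·arcsin(√a) = 0.005868 rad = 0.3362°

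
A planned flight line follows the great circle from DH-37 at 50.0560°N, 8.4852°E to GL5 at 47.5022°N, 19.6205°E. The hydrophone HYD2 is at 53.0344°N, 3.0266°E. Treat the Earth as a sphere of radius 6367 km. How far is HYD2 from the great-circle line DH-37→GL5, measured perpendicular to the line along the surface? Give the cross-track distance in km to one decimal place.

238.7 km

δ₁₃ = central angle DH-37→HYD2 = 0.078781 rad  (haversine)
θ₁₃ = bearing DH-37→HYD2 = 313.377°,  θ₁₂ = bearing DH-37→GL5 = 104.938°
dₓₜ = R·arcsin(sin δ₁₃ · sin(θ₁₃ − θ₁₂)) = 6367·arcsin(0.07870·sin(208.439°)) = -238.682 km
|dₓₜ| = 238.682 km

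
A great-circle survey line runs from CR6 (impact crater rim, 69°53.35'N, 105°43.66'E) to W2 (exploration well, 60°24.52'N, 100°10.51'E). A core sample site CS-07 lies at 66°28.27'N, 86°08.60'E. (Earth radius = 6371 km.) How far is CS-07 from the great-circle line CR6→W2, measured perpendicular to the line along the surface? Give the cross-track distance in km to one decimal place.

CR6: φ = +69.88917°, λ = +105.72767°
W2: φ = +60.40867°, λ = +100.17517°
CS-07: φ = +66.47117°, λ = +86.14333°
δ₁₃ = central angle CR6→CS-07 = 0.139538 rad  (haversine)
θ₁₃ = bearing CR6→CS-07 = 254.173°,  θ₁₂ = bearing CR6→W2 = 196.382°
dₓₜ = R·arcsin(sin δ₁₃ · sin(θ₁₃ − θ₁₂)) = 6371·arcsin(0.13909·sin(57.791°)) = 751.496 km
|dₓₜ| = 751.496 km

751.5 km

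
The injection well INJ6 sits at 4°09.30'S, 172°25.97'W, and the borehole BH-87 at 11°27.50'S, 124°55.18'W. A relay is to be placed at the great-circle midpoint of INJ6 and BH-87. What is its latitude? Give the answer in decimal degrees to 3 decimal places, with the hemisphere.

INJ6: φ = -4.15500°, λ = -172.43283°
BH-87: φ = -11.45833°, λ = -124.91967°
Bx = cos φ₂ cos Δλ = 0.661959,  By = cos φ₂ sin Δλ = 0.722735
φₘ = atan2(sin φ₁ + sin φ₂, √((cos φ₁ + Bx)² + By²)) = -8.51918°
λₘ = λ₁ + atan2(By, cos φ₁ + Bx) = -148.89691°

8.519°S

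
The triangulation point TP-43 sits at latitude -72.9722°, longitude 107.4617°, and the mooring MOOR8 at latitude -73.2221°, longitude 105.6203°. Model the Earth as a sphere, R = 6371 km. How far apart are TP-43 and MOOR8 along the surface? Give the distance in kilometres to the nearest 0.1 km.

Δφ = -0.2499°,  Δλ = -1.8414°
a = sin²(Δφ/2) + cos φ₁ cos φ₂ sin²(Δλ/2) = 0.000027
c = 2·arcsin(√a) = 0.010312 rad = 0.5908°
d = R·c = 6371 × 0.010312 = 65.7 km

65.7 km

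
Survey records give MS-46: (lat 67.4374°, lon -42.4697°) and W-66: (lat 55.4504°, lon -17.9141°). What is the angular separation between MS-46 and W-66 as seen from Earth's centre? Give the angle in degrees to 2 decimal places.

Δφ = -11.9870°,  Δλ = 24.5556°
a = sin²(Δφ/2) + cos φ₁ cos φ₂ sin²(Δλ/2) = 0.020743
c = 2·arcsin(√a) = 0.289051 rad = 16.5614°

16.56°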